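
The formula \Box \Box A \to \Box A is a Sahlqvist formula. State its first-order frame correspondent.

Suppose □□A→□A is valid. Take Rxy and set V(A)={w : xR²w}. Then □□A at x, so □A at x, so A at y, i.e. ∃z(Rxz∧Rzy).

density: \forall x \forall y (Rxy \to \exists z (Rxz \wedge Rzy))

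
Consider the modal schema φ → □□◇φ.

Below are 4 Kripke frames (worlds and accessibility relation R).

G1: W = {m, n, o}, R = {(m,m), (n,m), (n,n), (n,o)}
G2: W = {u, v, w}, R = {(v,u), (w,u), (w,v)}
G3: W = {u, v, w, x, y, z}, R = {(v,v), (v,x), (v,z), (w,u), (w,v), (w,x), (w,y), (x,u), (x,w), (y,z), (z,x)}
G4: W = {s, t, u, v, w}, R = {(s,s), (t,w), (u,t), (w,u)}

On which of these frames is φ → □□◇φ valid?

G4

The schema corresponds to a generalized confluence (Geach) condition: ∀x ∀z (xR²z → ∃w (x = w ∧ zRw)).
G1: fails — nR²m but no w with n=w and mRw.
G2: fails — wR²u but no t with w=t and uRt.
G3: fails — vR²u but no t with v=t and uRt.
G4: condition met.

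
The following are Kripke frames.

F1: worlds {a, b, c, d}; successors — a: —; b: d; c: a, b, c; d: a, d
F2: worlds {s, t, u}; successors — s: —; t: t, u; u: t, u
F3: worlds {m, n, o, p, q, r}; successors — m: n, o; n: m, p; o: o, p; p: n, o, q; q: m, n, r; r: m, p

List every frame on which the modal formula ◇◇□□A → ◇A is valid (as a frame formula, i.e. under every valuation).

F2

This is the axiom for a generalized confluence (Geach) condition; its first-order frame correspondent is ∀x ∀y (xR²y → ∃w (yR²w ∧ xRw)).
F1: fails — bR²a but no w with aR²w and bRw.
F2: condition met.
F3: fails — nR²n but no w with nR²w and nRw.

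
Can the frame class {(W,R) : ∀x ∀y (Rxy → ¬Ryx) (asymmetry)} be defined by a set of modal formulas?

Modal frame validity is preserved under surjective bounded morphisms.
The 5-cycle (worlds 0,1,2,3,4 with 0→1→2→3→4→0) is asymmetric. Mapping every world to a single reflexive point • is a surjective bounded morphism, and the reflexive point is not asymmetric (R•• but asymmetry requires ¬R••).
So no modal formula (or set of formulas) defines exactly the asymmetric frames.

No — not modally definable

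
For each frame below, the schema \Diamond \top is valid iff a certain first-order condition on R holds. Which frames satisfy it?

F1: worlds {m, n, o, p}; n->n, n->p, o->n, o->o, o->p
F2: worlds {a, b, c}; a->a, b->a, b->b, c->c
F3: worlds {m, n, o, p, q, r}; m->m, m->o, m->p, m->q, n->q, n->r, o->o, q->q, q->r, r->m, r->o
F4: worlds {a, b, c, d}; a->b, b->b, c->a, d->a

F2, F4

This is the axiom for seriality; its first-order frame correspondent is \forall x \exists y Rxy.
F1: fails — world m has no successor.
F2: holds.
F3: fails — world p has no successor.
F4: holds.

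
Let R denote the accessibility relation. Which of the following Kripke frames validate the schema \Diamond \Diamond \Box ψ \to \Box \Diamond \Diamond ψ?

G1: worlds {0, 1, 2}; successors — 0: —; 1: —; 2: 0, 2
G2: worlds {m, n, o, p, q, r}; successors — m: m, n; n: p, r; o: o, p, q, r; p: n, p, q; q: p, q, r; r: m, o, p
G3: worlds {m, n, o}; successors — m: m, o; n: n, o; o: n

The schema corresponds to a generalized confluence (Geach) condition: \forall x \forall y \forall z ((x R^2 y \wedge xRz) \to \exists w (yRw \wedge z R^2 w)).
G1: fails — 2R²0, 2R0 but no w with 0Rw and 0R²w.
G2: ✓.
G3: ✓.

G2, G3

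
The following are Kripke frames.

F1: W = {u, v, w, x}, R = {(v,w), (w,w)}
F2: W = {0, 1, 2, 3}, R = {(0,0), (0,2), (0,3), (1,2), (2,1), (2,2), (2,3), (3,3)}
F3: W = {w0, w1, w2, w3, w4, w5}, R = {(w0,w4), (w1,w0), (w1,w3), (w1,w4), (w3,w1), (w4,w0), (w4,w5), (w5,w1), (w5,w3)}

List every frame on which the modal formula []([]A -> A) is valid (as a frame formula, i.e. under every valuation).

F1

The schema corresponds to shift-reflexivity: forall x forall y (Rxy -> Ryy).
F1: holds.
F2: fails — R21 but not R11.
F3: fails — Rw1w0 but not Rw0w0.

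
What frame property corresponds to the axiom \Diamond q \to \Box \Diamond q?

Suppose ◇q→□◇q is valid. Take Rxy, Rxz and set V(q)={y}. Then ◇q at x, so □◇q at x, so ◇q at z, so some w with Rzw has q; w=y, i.e. Rzy. By symmetry of the argument, Ryz.

the Euclidean property: \forall x \forall y \forall z (Rxy \wedge Rxz \to Ryz)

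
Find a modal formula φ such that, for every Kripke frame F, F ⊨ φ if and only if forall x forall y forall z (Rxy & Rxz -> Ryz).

A defining formula is ◇s → □◇s (the 5 axiom).
Suppose ◇s→□◇s is valid. Take Rxy, Rxz and set V(s)={y}. Then ◇s at x, so □◇s at x, so ◇s at z, so some w with Rzw has s; w=y, i.e. Rzy. By symmetry of the argument, Ryz.

◇s → □◇s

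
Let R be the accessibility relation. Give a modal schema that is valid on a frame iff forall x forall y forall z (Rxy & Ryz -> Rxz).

This is transitivity; the standard corresponding axiom is 4: □p → □□p.

□p → □□p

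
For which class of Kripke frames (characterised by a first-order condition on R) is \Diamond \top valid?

seriality

◇⊤ holds at w iff w has a successor, so frame-validity of ◇⊤ is exactly seriality. Equivalently via □p → ◇p:
Suppose □p→◇p is valid. At any x set V(p)=W. Then □p at x, so ◇p at x, so x has a successor.
Conversely, any frame satisfying \forall x \exists y Rxy validates the schema.
Frame condition: \forall x \exists y Rxy.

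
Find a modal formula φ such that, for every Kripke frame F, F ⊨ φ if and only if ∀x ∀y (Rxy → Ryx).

The condition is symmetry. The B schema ψ → □◇ψ defines it.
Suppose ψ→□◇ψ is valid. Take Rxy and set V(ψ)={x}. Then ψ at x, so □◇ψ at x, so ◇ψ at y, so some z with Ryz has ψ; z=x, i.e. Ryx.

ψ → □◇ψ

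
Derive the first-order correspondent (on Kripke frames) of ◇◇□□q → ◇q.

This is a Sahlqvist (Geach-type) schema ◇^2□^2q → □^0◇^1q.
Minimal-valuation argument: fix x; take any y with xR^2y and any z with xR^0z. Set V(q) to the set of worlds R-reachable from y in exactly 2 steps. Then □^2q holds at y, so the antecedent holds at x; validity forces ◇^1q at z, giving a w with zR^1w and yR^2w.
First-order correspondent: ∀x ∀y (xR²y → ∃w (yR²w ∧ xRw)).

∀x ∀y (xR²y → ∃w (yR²w ∧ xRw))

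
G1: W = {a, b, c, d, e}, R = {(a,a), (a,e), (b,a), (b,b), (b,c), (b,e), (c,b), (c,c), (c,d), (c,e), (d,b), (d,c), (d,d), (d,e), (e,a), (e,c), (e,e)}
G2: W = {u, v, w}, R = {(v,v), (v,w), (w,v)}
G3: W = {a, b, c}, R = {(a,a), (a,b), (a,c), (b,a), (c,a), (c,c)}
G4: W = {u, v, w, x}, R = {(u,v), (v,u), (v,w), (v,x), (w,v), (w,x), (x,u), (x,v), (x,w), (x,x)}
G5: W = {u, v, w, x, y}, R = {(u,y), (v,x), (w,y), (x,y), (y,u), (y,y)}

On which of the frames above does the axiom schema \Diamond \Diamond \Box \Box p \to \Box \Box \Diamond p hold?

G1, G2, G3, G5

Frame correspondent (Sahlqvist): \forall x \forall y \forall z ((x R^2 y \wedge x R^2 z) \to \exists w (y R^2 w \wedge zRw)) — i.e. a generalized confluence (Geach) condition.
G1: satisfies the condition.
G2: satisfies the condition.
G3: satisfies the condition.
G4: fails — uR²u, uR²u but no t with uR²t and uRt.
G5: satisfies the condition.
Valid on: G1, G2, G3, G5.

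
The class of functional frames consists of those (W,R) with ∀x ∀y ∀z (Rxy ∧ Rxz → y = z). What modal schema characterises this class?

◇s → □s

A defining formula is ◇s → □s (the CD axiom).
Suppose ◇s→□s is valid. Take Rxy, Rxz and set V(s)={y}. Then ◇s at x, so □s at x, so s at z, i.e. z=y.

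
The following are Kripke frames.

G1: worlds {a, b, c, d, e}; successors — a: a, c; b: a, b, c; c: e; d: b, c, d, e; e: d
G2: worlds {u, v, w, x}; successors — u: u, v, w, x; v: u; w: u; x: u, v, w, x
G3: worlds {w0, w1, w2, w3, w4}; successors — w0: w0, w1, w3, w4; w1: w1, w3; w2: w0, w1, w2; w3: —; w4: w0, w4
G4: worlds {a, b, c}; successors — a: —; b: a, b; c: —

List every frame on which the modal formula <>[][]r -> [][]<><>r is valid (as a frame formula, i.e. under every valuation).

G2

This is the axiom for a generalized confluence (Geach) condition; its first-order frame correspondent is forall x forall y forall z ((xRy & x R^2 z) -> exists w (y R^2 w & z R^2 w)).
G1: fails — aRa, aR²c but no w with aR²w and cR²w.
G2: condition met.
G3: fails — w0Rw0, w0R²w3 but no w with w0R²w and w3R²w.
G4: fails — bRa, bR²a but no w with aR²w and aR²w.
Valid on: G2.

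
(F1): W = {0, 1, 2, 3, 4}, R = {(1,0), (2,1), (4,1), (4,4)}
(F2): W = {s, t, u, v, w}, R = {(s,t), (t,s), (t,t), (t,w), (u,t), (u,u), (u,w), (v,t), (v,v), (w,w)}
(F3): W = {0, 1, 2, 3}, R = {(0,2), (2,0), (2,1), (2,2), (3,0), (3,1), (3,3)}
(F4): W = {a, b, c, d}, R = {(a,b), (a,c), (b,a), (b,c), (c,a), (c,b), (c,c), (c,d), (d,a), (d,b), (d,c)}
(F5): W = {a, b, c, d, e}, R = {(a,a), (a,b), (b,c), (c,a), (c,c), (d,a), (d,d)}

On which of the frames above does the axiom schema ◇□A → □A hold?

The schema corresponds to the Euclidean property: ∀x ∀y ∀z (Rxy ∧ Rxz → Ryz).
(F1): fails — R10 and R10 but not R00.
(F2): fails — Rts and Rts but not Rss.
(F3): fails — R20 and R20 but not R00.
(F4): fails — Rab and Rab but not Rbb.
(F5): fails — Rab and Rab but not Rbb.
Valid on no frame.

none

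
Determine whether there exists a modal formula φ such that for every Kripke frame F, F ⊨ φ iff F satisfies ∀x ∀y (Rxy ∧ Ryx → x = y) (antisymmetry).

Not modally definable

Any modally definable frame class is closed under surjective bounded morphisms.
The 6-cycle (worlds 0,1,2,3,4,5 with 0→1→2→3→4→5→0) is antisymmetric. Sending even-indexed worlds to a and odd-indexed worlds to b is a surjective bounded morphism onto the two-world frame with a↔b, which is not antisymmetric.
So the class is not modally definable.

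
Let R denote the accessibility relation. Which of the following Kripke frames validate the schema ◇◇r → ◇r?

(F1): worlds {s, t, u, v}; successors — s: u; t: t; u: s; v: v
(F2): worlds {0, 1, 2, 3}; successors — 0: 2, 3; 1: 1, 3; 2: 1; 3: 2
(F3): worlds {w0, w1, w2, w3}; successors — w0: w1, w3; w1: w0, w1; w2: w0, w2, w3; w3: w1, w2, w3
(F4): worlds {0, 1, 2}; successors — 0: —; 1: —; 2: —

(F4)

The schema corresponds to transitivity: ∀x ∀y ∀z (Rxy ∧ Ryz → Rxz).
(F1): fails — Rsu and Rus but not Rss.
(F2): fails — R32 and R21 but not R31.
(F3): fails — Rw1w0 and Rw0w3 but not Rw1w3.
(F4): satisfies the condition.
Valid on: (F4).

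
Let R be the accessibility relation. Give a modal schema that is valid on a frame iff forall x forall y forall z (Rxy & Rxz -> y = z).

A defining formula is ◇s → □s (the CD axiom).

◇s → □s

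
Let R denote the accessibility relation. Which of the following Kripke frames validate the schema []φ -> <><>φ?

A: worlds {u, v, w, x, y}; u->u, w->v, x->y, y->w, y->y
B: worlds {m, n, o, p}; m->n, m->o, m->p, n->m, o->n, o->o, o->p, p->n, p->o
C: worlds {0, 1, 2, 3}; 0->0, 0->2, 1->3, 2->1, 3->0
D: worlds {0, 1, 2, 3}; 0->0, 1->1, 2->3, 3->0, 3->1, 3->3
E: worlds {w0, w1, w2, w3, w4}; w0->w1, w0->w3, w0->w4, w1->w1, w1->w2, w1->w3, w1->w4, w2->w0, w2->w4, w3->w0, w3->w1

D

This is the axiom for a generalized confluence (Geach) condition; its first-order frame correspondent is forall x exists w (xRw & x R^2 w).
A: fails — at v but no t with vRt and vR²t.
B: fails — at n but no w with nRw and nR²w.
C: fails — at 1 but no w with 1Rw and 1R²w.
D: satisfies the condition.
E: fails — at w4 but no w with w4Rw and w4R²w.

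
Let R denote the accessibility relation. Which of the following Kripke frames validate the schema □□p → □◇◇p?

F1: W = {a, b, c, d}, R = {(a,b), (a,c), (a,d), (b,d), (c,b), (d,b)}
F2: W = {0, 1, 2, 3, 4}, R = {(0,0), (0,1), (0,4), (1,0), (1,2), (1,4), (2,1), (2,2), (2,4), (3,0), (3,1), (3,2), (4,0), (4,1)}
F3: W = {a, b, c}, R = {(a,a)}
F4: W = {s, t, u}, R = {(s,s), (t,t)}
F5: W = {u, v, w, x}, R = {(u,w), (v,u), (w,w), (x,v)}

This is the axiom for a generalized confluence (Geach) condition; its first-order frame correspondent is ∀x ∀z (xRz → ∃w (xR²w ∧ zR²w)).
F1: fails — bRd but no w with bR²w and dR²w.
F2: holds.
F3: holds.
F4: holds.
F5: fails — xRv but no t with xR²t and vR²t.
Valid on: F2, F3, F4.

F2, F3, F4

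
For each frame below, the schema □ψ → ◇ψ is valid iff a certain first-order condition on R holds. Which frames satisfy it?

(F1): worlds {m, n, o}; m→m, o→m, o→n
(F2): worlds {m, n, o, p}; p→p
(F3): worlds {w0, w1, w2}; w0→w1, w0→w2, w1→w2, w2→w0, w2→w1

The schema corresponds to seriality: ∀x ∃y Rxy.
(F1): fails — world n has no successor.
(F2): fails — world m has no successor.
(F3): condition met.
Valid on: (F3).

(F3)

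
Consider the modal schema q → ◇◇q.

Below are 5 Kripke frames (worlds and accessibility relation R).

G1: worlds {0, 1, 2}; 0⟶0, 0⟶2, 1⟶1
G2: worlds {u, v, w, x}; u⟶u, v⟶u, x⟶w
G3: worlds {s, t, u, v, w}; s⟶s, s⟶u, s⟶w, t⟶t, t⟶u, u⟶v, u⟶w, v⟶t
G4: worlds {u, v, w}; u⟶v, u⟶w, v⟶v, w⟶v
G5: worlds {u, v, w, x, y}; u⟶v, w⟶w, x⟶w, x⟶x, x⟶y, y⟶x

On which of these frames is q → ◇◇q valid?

The schema corresponds to a generalized confluence (Geach) condition: ∀x ∃w (x = w ∧ xR²w).
G1: fails — at 2 but no w with 2=w and 2R²w.
G2: fails — at v but no t with v=t and vR²t.
G3: fails — at u but no w* with u=w* and uR²w*.
G4: fails — at u but no t with u=t and uR²t.
G5: fails — at u but no t with u=t and uR²t.
Valid on no frame.

none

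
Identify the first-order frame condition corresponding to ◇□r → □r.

This is a form of the 5 axiom.
It corresponds to the Euclidean property: ∀x ∀y ∀z (Rxy ∧ Rxz → Ryz).

the Euclidean property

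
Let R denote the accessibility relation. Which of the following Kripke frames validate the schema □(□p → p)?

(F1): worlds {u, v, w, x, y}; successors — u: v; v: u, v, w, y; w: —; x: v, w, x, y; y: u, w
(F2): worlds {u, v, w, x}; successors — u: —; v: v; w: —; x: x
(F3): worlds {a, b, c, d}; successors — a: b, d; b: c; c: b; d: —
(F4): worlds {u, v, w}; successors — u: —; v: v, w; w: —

(F2)

Frame correspondent (Sahlqvist): ∀x ∀y (Rxy → Ryy) — i.e. shift-reflexivity.
(F1): fails — Rxw but not Rww.
(F2): condition met.
(F3): fails — Rad but not Rdd.
(F4): fails — Rvw but not Rww.
Valid on: (F2).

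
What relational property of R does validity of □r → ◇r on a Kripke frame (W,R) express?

Suppose □r→◇r is valid. At any x set V(r)=W. Then □r at x, so ◇r at x, so x has a successor.

seriality: ∀x ∃y Rxy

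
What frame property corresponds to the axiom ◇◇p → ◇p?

Equivalently (dual form): □p → □□p.
Suppose □p→□□p is valid. Take Rxy, Ryz and set V(p)={w : Rxw}. Then □p at x, so □□p at x, so □p at y, so p at z, i.e. Rxz.

transitivity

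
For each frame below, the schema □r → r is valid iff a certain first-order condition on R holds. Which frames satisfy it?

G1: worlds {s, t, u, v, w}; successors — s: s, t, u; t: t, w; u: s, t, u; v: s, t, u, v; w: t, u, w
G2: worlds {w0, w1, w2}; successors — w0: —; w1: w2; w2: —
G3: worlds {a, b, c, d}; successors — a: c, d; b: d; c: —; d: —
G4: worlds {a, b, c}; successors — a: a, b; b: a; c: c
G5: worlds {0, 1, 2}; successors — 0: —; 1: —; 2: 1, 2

This is the axiom for reflexivity; its first-order frame correspondent is ∀x Rxx.
G1: ✓.
G2: fails — world w0 does not see itself.
G3: fails — world a does not see itself.
G4: fails — world b does not see itself.
G5: fails — world 0 does not see itself.
Valid on: G1.

G1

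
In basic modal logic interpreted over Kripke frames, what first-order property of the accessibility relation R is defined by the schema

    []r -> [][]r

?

Suppose □r→□□r is valid. Take Rxy, Ryz and set V(r)={w : Rxw}. Then □r at x, so □□r at x, so □r at y, so r at z, i.e. Rxz.
Conversely, any frame satisfying forall x forall y forall z (Rxy & Ryz -> Rxz) validates the schema.
So the correspondent is transitivity.

transitivity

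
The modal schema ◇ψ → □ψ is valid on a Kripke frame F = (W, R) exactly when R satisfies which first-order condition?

partial functionality: ∀x ∀y ∀z (Rxy ∧ Rxz → y = z)

Suppose ◇ψ→□ψ is valid. Take Rxy, Rxz and set V(ψ)={y}. Then ◇ψ at x, so □ψ at x, so ψ at z, i.e. z=y.
Conversely, any frame satisfying ∀x ∀y ∀z (Rxy ∧ Rxz → y = z) validates the schema.
Frame condition: ∀x ∀y ∀z (Rxy ∧ Rxz → y = z).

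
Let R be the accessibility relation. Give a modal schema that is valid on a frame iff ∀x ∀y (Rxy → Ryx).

A defining formula is s → □◇s (the B axiom).
Suppose s→□◇s is valid. Take Rxy and set V(s)={x}. Then s at x, so □◇s at x, so ◇s at y, so some z with Ryz has s; z=x, i.e. Ryx.

s → □◇s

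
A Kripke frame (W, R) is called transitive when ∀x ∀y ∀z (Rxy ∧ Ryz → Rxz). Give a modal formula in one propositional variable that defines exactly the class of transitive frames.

The condition is transitivity. The 4 schema □q → □□q defines it.
Suppose □q→□□q is valid. Take Rxy, Ryz and set V(q)={w : Rxw}. Then □q at x, so □□q at x, so □q at y, so q at z, i.e. Rxz.

□q → □□q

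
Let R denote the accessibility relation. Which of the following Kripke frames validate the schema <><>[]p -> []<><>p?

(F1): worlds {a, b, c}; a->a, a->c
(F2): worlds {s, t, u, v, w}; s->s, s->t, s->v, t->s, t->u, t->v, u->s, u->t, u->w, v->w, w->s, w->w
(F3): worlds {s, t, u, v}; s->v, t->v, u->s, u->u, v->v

This is the axiom for a generalized confluence (Geach) condition; its first-order frame correspondent is forall x forall y forall z ((x R^2 y & xRz) -> exists w (yRw & z R^2 w)).
(F1): fails — aR²a, aRc but no w with aRw and cR²w.
(F2): holds.
(F3): fails — uR²u, uRs but no w with uRw and sR²w.

(F2)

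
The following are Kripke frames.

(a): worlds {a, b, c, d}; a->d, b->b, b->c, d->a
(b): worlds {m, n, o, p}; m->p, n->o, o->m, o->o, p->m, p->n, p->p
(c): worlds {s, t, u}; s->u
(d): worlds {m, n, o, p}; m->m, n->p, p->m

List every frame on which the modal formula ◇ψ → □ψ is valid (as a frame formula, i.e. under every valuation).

Frame correspondent (Sahlqvist): ∀x ∀y ∀z (Rxy ∧ Rxz → y = z) — i.e. partial functionality.
(a): fails — b sees both b and c.
(b): fails — o sees both m and o.
(c): ✓.
(d): ✓.
Valid on: (c), (d).

(c), (d)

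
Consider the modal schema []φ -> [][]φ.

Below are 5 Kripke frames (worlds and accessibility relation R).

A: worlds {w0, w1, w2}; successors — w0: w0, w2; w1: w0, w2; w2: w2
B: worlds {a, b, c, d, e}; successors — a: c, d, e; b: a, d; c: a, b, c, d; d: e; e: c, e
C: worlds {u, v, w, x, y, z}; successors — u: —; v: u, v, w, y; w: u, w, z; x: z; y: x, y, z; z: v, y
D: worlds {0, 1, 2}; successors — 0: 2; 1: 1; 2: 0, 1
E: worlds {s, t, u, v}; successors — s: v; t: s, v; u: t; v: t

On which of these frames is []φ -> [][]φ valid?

A

Frame correspondent (Sahlqvist): forall x forall y forall z (Rxy & Ryz -> Rxz) — i.e. transitivity.
A: holds.
B: fails — Rde and Rec but not Rdc.
C: fails — Rxz and Rzv but not Rxv.
D: fails — R20 and R02 but not R22.
E: fails — Rtv and Rvt but not Rtt.
Valid on: A.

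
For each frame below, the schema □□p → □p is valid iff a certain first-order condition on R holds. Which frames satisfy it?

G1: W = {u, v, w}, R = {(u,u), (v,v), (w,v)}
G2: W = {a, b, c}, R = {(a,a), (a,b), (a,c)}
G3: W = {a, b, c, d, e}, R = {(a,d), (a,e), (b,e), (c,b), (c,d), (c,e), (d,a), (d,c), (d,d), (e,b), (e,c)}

G1, G2

This is the axiom for density; its first-order frame correspondent is ∀x ∀y (Rxy → ∃z (Rxz ∧ Rzy)).
G1: condition met.
G2: condition met.
G3: fails — Rae but no z with Raz and Rze.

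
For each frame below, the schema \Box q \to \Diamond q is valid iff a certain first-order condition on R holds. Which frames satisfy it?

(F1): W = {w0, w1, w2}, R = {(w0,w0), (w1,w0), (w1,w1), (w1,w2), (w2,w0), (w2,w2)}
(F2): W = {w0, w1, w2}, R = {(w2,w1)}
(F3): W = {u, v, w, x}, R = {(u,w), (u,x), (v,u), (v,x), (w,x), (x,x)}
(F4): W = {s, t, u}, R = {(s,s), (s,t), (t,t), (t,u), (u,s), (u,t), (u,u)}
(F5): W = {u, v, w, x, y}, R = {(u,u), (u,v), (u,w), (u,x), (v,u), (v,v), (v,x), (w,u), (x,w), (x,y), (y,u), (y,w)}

(F1), (F3), (F4), (F5)

The schema corresponds to seriality: \forall x \exists y Rxy.
(F1): condition met.
(F2): fails — world w0 has no successor.
(F3): condition met.
(F4): condition met.
(F5): condition met.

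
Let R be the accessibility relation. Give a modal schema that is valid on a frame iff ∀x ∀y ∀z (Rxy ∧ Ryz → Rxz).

A defining formula is □r → □□r (the 4 axiom).

□r → □□r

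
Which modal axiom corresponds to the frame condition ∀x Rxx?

□ψ → ψ

A defining formula is □ψ → ψ (the T axiom).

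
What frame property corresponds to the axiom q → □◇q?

symmetry: ∀x ∀y (Rxy → Ryx)

Suppose q→□◇q is valid. Take Rxy and set V(q)={x}. Then q at x, so □◇q at x, so ◇q at y, so some z with Ryz has q; z=x, i.e. Ryx.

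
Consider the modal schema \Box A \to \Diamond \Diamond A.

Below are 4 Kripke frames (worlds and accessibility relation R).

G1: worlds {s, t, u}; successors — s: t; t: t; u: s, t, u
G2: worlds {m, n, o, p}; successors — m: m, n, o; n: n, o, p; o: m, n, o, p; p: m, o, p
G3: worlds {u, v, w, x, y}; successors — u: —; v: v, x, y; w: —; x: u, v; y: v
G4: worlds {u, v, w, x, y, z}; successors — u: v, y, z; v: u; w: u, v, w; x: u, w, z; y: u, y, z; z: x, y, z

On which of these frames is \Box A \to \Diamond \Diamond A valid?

Frame correspondent (Sahlqvist): \forall x \exists w (xRw \wedge x R^2 w) — i.e. a generalized confluence (Geach) condition.
G1: holds.
G2: holds.
G3: fails — at u but no t with uRt and uR²t.
G4: fails — at v but no t with vRt and vR²t.
Valid on: G1, G2.

G1, G2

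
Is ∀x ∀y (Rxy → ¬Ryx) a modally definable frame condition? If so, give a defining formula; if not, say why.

Any modally definable frame class is closed under surjective bounded morphisms.
The 4-cycle (worlds w0,w1,w2,w3 with w0→w1→w2→w3→w0) is asymmetric. Mapping every world to a single reflexive point • is a surjective bounded morphism, and the reflexive point is not asymmetric (R•• but asymmetry requires ¬R••).
So no modal formula (or set of formulas) defines exactly the asymmetric frames.

Not definable by any modal formula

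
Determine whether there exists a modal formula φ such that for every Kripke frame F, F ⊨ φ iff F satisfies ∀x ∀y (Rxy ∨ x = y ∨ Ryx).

Not modally definable

Modal frame validity is preserved under disjoint unions.
Take 4 disjoint single-world reflexive frames: each is trivially connected, but their disjoint union has 4 worlds with no edge between distinct components, so it is not connected.
Hence connectedness of R is not modally definable.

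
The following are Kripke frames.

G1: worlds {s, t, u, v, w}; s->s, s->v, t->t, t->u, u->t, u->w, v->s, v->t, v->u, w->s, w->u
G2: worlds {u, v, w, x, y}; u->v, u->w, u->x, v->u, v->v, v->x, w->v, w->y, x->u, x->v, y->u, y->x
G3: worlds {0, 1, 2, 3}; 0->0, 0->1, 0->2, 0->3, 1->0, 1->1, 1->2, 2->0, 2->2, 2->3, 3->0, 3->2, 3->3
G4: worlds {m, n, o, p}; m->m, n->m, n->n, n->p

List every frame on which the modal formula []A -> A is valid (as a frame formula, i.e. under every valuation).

The schema corresponds to reflexivity: forall x Rxx.
G1: fails — world u does not see itself.
G2: fails — world u does not see itself.
G3: satisfies the condition.
G4: fails — world o does not see itself.

G3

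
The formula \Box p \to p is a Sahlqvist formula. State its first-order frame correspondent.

reflexivity: \forall x Rxx

Suppose □p→p is valid. At any x set V(p)={w : Rxw}. Then □p holds at x, so p holds at x, i.e. Rxx.
The converse is a direct semantic check.
So the correspondent is reflexivity.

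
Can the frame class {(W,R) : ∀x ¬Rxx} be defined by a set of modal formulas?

If a class were modally definable it would be closed under surjective bounded morphisms (Goldblatt–Thomason).
The 5-cycle (worlds s,t,u,v,w with s→t→u→v→w→s) is irreflexive, and the map sending every world to a single reflexive point • is a surjective bounded morphism (forth: every edge maps to (•,•); back: every world has a successor). So any modal formula valid on the 5-cycle is also valid on the reflexive point, which is not irreflexive.
So no modal formula (or set of formulas) defines exactly the irreflexive frames.

No — not modally definable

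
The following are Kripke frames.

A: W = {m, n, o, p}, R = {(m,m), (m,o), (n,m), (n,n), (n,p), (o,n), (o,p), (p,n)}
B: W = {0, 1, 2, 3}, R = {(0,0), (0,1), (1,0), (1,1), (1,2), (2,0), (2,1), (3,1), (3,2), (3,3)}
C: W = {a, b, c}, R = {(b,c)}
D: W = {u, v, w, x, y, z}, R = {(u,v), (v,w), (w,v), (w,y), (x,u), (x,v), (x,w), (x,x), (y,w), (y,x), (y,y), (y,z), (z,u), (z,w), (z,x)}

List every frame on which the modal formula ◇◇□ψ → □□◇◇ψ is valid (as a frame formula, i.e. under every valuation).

The schema corresponds to a generalized confluence (Geach) condition: ∀x ∀y ∀z ((xR²y ∧ xR²z) → ∃w (yRw ∧ zR²w)).
A: condition met.
B: condition met.
C: condition met.
D: fails — vR²v, vR²v but no t with vRt and vR²t.
Valid on: A, B, C.

A, B, C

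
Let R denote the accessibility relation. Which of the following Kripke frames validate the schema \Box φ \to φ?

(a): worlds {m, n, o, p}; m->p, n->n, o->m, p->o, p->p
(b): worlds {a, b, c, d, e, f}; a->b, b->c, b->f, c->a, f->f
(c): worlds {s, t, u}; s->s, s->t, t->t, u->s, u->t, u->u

Frame correspondent (Sahlqvist): \forall x Rxx — i.e. reflexivity.
(a): fails — world m does not see itself.
(b): fails — world a does not see itself.
(c): condition met.

(c)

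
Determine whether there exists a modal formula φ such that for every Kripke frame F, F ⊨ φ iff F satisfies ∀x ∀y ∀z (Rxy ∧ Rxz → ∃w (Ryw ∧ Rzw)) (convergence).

Yes — defined by ◇□p → □◇p

Yes: it is convergence, defined by the .2 schema ◇□p → □◇p.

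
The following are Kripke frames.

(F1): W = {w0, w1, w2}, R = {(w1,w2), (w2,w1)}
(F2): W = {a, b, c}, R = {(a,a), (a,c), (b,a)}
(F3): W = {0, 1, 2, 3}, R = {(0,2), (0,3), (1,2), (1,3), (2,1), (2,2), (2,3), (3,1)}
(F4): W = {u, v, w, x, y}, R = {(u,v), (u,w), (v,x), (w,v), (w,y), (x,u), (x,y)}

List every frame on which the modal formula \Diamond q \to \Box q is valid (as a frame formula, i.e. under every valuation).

(F1)

This is the axiom for partial functionality; its first-order frame correspondent is \forall x \forall y \forall z (Rxy \wedge Rxz \to y = z).
(F1): holds.
(F2): fails — a sees both a and c.
(F3): fails — 0 sees both 2 and 3.
(F4): fails — u sees both v and w.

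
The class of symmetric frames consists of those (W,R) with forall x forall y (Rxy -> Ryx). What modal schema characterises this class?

This is symmetry; the standard corresponding axiom is B: ψ → □◇ψ.
Suppose ψ→□◇ψ is valid. Take Rxy and set V(ψ)={x}. Then ψ at x, so □◇ψ at x, so ◇ψ at y, so some z with Ryz has ψ; z=x, i.e. Ryx.

ψ → □◇ψ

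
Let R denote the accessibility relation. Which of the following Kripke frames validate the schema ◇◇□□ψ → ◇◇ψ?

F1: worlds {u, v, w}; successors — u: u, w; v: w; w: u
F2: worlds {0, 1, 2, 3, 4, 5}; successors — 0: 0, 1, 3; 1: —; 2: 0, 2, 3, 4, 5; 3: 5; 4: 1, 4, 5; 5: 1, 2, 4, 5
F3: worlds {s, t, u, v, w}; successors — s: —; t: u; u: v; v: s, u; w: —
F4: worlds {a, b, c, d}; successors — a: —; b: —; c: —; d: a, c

This is the axiom for a generalized confluence (Geach) condition; its first-order frame correspondent is ∀x ∀y (xR²y → ∃w (yR²w ∧ xR²w)).
F1: condition met.
F2: fails — 0R²1 but no w with 1R²w and 0R²w.
F3: fails — uR²s but no w* with sR²w* and uR²w*.
F4: condition met.
Valid on: F1, F4.

F1, F4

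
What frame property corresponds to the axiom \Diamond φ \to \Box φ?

Suppose ◇φ→□φ is valid. Take Rxy, Rxz and set V(φ)={y}. Then ◇φ at x, so □φ at x, so φ at z, i.e. z=y.
The converse is a direct semantic check.
Frame condition: \forall x \forall y \forall z (Rxy \wedge Rxz \to y = z).

partial functionality: \forall x \forall y \forall z (Rxy \wedge Rxz \to y = z)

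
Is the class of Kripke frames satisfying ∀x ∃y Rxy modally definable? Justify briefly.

Definable; □r → ◇r defines it

This is a Sahlqvist condition; the D axiom □r → ◇r defines it.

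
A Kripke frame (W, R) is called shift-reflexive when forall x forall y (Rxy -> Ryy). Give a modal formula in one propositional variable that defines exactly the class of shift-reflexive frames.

This is shift-reflexivity; the standard corresponding axiom is T□: □(□s → s).
Suppose □(□s→s) is valid. Take Rxy and set V(s)={w : Ryw}. Then at y, □s holds; since □(□s→s) at x, □s→s at y, so s at y, i.e. Ryy.

□(□s → s)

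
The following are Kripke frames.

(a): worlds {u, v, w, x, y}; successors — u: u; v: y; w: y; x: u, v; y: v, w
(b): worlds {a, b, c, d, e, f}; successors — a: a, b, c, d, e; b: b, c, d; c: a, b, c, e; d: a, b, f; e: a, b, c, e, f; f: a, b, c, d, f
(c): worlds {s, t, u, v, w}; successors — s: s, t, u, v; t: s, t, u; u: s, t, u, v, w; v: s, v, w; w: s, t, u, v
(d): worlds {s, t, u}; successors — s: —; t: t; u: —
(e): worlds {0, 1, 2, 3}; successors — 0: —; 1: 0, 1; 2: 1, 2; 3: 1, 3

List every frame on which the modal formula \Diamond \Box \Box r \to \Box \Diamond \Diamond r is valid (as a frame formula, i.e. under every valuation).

This is the axiom for a generalized confluence (Geach) condition; its first-order frame correspondent is \forall x \forall y \forall z ((xRy \wedge xRz) \to \exists w (y R^2 w \wedge z R^2 w)).
(a): fails — xRu, xRv but no t with uR²t and vR²t.
(b): satisfies the condition.
(c): satisfies the condition.
(d): satisfies the condition.
(e): fails — 1R0, 1R0 but no w with 0R²w and 0R²w.
Valid on: (b), (c), (d).

(b), (c), (d)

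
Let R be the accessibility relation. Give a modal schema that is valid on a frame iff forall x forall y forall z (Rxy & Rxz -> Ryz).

◇s → □◇s

The condition is the Euclidean property. The 5 schema ◇s → □◇s defines it.
Suppose ◇s→□◇s is valid. Take Rxy, Rxz and set V(s)={y}. Then ◇s at x, so □◇s at x, so ◇s at z, so some w with Rzw has s; w=y, i.e. Rzy. By symmetry of the argument, Ryz.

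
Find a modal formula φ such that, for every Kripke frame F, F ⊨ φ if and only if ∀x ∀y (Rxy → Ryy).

□(□s → s)

The condition is shift-reflexivity. The T□ schema □(□s → s) defines it.
Suppose □(□s→s) is valid. Take Rxy and set V(s)={w : Ryw}. Then at y, □s holds; since □(□s→s) at x, □s→s at y, so s at y, i.e. Ryy.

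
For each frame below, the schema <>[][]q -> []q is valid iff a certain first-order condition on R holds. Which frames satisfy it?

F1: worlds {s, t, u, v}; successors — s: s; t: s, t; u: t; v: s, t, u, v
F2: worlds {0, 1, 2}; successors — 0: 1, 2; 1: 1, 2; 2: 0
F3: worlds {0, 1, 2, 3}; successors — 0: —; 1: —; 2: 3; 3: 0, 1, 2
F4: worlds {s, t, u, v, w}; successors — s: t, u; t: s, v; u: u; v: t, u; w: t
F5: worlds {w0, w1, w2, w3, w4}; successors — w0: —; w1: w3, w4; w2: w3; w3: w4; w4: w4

Frame correspondent (Sahlqvist): forall x forall y forall z ((xRy & xRz) -> exists w (y R^2 w & z = w)) — i.e. a generalized confluence (Geach) condition.
F1: fails — tRs, tRt but no w with sR²w and t=w.
F2: ✓.
F3: fails — 3R0, 3R0 but no w with 0R²w and 0=w.
F4: fails — sRu, sRt but no w* with uR²w* and t=w*.
F5: fails — w1Rw3, w1Rw3 but no w with w3R²w and w3=w.
Valid on: F2.

F2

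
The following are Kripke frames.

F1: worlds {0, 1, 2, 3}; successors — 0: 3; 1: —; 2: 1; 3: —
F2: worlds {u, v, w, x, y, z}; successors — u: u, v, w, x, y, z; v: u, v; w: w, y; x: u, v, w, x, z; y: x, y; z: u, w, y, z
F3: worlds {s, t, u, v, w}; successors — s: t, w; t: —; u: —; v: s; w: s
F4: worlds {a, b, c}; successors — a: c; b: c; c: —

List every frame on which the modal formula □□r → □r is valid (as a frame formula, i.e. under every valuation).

This is the axiom for density; its first-order frame correspondent is ∀x ∀y (Rxy → ∃z (Rxz ∧ Rzy)).
F1: fails — R21 but no z with R2z and Rz1.
F2: ✓.
F3: fails — Rws but no z with Rwz and Rzs.
F4: fails — Rac but no z with Raz and Rzc.

F2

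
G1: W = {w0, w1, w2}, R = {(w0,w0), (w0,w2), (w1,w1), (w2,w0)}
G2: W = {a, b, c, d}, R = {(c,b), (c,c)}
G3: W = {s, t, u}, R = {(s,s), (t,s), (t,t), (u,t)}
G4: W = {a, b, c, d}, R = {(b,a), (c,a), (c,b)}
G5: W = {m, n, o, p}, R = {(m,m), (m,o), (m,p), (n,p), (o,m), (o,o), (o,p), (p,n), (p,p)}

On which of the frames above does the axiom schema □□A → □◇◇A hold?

G1, G3, G5

The schema corresponds to a generalized confluence (Geach) condition: ∀x ∀z (xRz → ∃w (xR²w ∧ zR²w)).
G1: holds.
G2: fails — cRb but no w with cR²w and bR²w.
G3: holds.
G4: fails — bRa but no w with bR²w and aR²w.
G5: holds.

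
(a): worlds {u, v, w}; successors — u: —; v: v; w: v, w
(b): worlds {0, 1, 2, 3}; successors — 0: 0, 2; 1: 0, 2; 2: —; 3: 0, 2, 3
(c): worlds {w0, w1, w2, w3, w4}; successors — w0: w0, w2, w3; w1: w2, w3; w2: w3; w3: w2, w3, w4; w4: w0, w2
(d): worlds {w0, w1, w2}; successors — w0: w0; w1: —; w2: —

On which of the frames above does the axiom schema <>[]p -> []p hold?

The schema corresponds to the Euclidean property: forall x forall y forall z (Rxy & Rxz -> Ryz).
(a): fails — Rwv and Rww but not Rvw.
(b): fails — R02 and R00 but not R20.
(c): fails — Rw0w2 and Rw0w2 but not Rw2w2.
(d): holds.

(d)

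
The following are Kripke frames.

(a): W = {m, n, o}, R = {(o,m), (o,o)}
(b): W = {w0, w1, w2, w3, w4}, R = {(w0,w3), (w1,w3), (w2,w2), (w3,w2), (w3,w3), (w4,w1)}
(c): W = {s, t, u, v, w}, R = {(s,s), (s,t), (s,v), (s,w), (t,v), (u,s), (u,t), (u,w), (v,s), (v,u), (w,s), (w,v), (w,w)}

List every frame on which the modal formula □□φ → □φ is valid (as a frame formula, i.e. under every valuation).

(a)

Frame correspondent (Sahlqvist): ∀x ∀y (Rxy → ∃z (Rxz ∧ Rzy)) — i.e. density.
(a): condition met.
(b): fails — Rw4w1 but no z with Rw4z and Rzw1.
(c): fails — Rtv but no z with Rtz and Rzv.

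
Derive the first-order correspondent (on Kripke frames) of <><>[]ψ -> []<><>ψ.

forall x forall y forall z ((x R^2 y & xRz) -> exists w (yRw & z R^2 w))

This is a Sahlqvist (Geach-type) schema ◇^2□^1ψ → □^1◇^2ψ.
First-order correspondent: forall x forall y forall z ((x R^2 y & xRz) -> exists w (yRw & z R^2 w)).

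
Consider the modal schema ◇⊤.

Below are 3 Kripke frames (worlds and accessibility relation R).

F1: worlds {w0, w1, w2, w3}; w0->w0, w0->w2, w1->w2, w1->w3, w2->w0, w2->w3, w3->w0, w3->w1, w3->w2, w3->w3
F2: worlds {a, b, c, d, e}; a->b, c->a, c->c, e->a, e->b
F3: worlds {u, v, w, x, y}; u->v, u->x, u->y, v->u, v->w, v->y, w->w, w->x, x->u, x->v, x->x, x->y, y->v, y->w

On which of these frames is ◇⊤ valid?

F1, F3

The schema corresponds to seriality: ∀x ∃y Rxy.
F1: holds.
F2: fails — world b has no successor.
F3: holds.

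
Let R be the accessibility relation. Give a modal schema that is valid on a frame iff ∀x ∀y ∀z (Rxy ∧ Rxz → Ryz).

◇s → □◇s

A defining formula is ◇s → □◇s (the 5 axiom).
Suppose ◇s→□◇s is valid. Take Rxy, Rxz and set V(s)={y}. Then ◇s at x, so □◇s at x, so ◇s at z, so some w with Rzw has s; w=y, i.e. Rzy. By symmetry of the argument, Ryz.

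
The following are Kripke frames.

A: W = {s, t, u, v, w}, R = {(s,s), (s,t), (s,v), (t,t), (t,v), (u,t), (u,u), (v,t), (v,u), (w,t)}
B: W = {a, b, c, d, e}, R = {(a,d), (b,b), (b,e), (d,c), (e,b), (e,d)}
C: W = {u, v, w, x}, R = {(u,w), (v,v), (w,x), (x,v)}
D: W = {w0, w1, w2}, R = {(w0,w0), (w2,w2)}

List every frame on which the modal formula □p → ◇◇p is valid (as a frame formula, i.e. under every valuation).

A

The schema corresponds to a generalized confluence (Geach) condition: ∀x ∃w (xRw ∧ xR²w).
A: ✓.
B: fails — at a but no w with aRw and aR²w.
C: fails — at u but no t with uRt and uR²t.
D: fails — at w1 but no w with w1Rw and w1R²w.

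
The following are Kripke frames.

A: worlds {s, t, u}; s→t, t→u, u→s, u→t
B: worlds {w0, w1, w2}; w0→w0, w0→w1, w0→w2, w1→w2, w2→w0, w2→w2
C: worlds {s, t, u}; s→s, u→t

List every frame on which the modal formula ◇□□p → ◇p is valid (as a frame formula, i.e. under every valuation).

Frame correspondent (Sahlqvist): ∀x ∀y (xRy → ∃w (yR²w ∧ xRw)) — i.e. a generalized confluence (Geach) condition.
A: fails — uRs but no w with sR²w and uRw.
B: holds.
C: fails — uRt but no w with tR²w and uRw.

B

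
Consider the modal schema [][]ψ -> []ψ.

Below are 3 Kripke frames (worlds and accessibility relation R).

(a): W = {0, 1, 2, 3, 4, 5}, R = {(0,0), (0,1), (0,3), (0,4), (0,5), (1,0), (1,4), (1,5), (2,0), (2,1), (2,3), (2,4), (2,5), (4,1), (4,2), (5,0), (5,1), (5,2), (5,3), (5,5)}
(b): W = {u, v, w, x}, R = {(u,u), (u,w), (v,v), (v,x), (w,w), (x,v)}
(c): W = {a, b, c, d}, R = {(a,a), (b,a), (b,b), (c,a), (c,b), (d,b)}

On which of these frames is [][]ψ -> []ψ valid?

Frame correspondent (Sahlqvist): forall x forall y (Rxy -> exists z (Rxz & Rzy)) — i.e. density.
(a): fails — R42 but no z with R4z and Rz2.
(b): satisfies the condition.
(c): satisfies the condition.
Valid on: (b), (c).

(b), (c)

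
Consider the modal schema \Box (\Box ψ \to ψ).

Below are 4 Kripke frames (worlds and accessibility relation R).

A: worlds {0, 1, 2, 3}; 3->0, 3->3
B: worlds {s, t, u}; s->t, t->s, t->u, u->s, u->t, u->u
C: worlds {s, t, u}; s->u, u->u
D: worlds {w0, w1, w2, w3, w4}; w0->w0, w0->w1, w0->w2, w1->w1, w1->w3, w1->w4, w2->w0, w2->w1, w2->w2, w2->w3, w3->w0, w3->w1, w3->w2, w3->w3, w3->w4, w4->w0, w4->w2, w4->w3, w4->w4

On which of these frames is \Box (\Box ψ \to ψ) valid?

Frame correspondent (Sahlqvist): \forall x \forall y (Rxy \to Ryy) — i.e. shift-reflexivity.
A: fails — R30 but not R00.
B: fails — Rut but not Rtt.
C: ✓.
D: ✓.
Valid on: C, D.

C, D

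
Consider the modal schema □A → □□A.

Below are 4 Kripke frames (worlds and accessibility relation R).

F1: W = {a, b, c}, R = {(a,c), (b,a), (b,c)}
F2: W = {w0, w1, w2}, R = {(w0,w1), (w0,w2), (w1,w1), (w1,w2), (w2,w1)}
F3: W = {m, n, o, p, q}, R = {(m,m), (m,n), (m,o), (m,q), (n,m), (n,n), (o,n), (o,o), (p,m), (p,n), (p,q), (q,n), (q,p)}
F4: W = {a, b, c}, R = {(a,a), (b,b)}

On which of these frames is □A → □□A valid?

F1, F4

The schema corresponds to transitivity: ∀x ∀y ∀z (Rxy ∧ Ryz → Rxz).
F1: satisfies the condition.
F2: fails — Rw2w1 and Rw1w2 but not Rw2w2.
F3: fails — Ron and Rnm but not Rom.
F4: satisfies the condition.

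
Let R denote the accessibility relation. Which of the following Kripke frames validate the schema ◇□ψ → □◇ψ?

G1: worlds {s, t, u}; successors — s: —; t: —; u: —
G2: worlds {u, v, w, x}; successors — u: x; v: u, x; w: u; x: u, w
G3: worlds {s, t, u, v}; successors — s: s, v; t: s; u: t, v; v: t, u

G1

This is the axiom for convergence; its first-order frame correspondent is ∀x ∀y ∀z (Rxy ∧ Rxz → ∃w (Ryw ∧ Rzw)).
G1: satisfies the condition.
G2: fails — Rvu and Rvx but u and x have no common successor.
G3: fails — Rsv and Rss but v and s have no common successor.
Valid on: G1.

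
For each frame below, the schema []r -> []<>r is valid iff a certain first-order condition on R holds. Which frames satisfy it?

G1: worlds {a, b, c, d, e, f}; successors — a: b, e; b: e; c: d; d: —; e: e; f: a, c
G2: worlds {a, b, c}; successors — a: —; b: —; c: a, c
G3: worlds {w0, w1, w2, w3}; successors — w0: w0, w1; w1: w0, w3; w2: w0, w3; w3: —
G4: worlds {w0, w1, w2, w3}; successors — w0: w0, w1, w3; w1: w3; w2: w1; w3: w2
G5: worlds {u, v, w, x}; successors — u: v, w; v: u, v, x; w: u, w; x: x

The schema corresponds to a generalized confluence (Geach) condition: forall x forall z (xRz -> exists w (xRw & zRw)).
G1: fails — cRd but no w with cRw and dRw.
G2: fails — cRa but no w with cRw and aRw.
G3: fails — w1Rw3 but no w with w1Rw and w3Rw.
G4: fails — w0Rw3 but no w with w0Rw and w3Rw.
G5: condition met.
Valid on: G5.

G5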